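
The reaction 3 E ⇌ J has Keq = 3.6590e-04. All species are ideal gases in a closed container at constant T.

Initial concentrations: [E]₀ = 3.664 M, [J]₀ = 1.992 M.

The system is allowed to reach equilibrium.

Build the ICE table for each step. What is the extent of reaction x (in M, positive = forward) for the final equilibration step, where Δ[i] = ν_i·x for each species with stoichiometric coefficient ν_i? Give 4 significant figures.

x = -1.736 M

Q₀ = 0.0405 vs Keq = 3.6590e-04 ⇒ Q>K, reverse
Step 1:
                   E          J
  Initial      3.664      1.992
  Change       5.209     -1.736
  Equil        8.873     0.2556
  solve Keq expr → x = -1.736; check Q = 3.6590e-04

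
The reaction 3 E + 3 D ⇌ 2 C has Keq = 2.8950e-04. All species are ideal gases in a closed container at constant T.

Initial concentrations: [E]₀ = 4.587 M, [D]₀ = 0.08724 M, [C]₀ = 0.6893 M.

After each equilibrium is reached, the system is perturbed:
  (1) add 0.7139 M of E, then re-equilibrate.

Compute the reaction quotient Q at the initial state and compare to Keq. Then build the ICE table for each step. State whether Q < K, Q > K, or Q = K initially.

Q₀ = 7.415; Q > K (proceeds reverse)

Q₀ = 7.415 vs Keq = 2.8950e-04 ⇒ Q>K, reverse
Step 1:
                    E           D           C
  Initial       4.587     0.08724      0.6893
  Change       0.7785      0.7785      -0.519
  Equil         5.365      0.8657      0.1703
  solve Keq expr → x = -0.2595; check Q = 2.8950e-04
Then add 0.7139 M of E.
Step 2:
                    E           D           C
  Initial       6.079      0.8657      0.1703
  Change      -0.0329     -0.0329     0.02193
  Equil         6.046      0.8328      0.1923
  solve Keq expr → x = 0.01097; check Q = 2.8950e-04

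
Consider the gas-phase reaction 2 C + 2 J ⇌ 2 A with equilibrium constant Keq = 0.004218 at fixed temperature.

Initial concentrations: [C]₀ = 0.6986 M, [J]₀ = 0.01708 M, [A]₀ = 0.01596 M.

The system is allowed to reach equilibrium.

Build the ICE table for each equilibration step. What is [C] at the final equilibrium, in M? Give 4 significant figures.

[C]_eq = 0.7131 M

Q₀ = 1.789 vs Keq = 0.004218 ⇒ Q>K, reverse
Step 1:
                  C         J         A
  Initial    0.6986   0.01708   0.01596
  Change     0.0145    0.0145   -0.0145
  Equil      0.7131   0.03158  0.001462
  solve Keq expr → x = -0.007249; check Q = 0.004218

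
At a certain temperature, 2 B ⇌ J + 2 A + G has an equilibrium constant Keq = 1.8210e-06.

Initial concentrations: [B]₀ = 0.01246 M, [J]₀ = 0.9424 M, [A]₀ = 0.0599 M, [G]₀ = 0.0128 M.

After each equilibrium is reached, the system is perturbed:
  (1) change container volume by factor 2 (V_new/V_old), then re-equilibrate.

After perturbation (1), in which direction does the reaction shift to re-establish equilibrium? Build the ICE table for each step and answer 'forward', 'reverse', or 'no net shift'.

Direction: forward

Q₀ = 0.2788 vs Keq = 1.8210e-06 ⇒ Q>K, reverse
Step 1:
                  B         J         A         G
  I         0.01246    0.9424    0.0599    0.0128
  C          0.0256   -0.0128   -0.0256   -0.0128
  E         0.03806    0.9296    0.0343 2.4106e-06
  solve Keq expr → x = -0.0128; check Q = 1.8210e-06
Then change container volume by factor 2 (V_new/V_old).
Step 2:
                  B         J         A         G
  I         0.01903    0.4648   0.01715 1.2053e-06
  C       -7.2164e-06 3.6082e-06 7.2164e-06 3.6082e-06
  E         0.01902    0.4648   0.01716 4.8135e-06
  solve Keq expr → x = 3.6082e-06; check Q = 1.8210e-06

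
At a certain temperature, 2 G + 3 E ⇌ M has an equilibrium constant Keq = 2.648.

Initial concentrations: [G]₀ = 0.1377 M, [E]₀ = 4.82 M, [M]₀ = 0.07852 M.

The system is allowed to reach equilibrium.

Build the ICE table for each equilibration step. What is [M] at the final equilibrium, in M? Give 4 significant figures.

Q₀ = 0.03698 vs Keq = 2.648 ⇒ Q<K, forward
Step 1:
                   G          E          M
  Initial     0.1377       4.82    0.07852
  Change     -0.1151    -0.1726    0.05754
  Equil      0.02263      4.647     0.1361
  solve Keq expr → x = 0.05754; check Q = 2.648

[M]_eq = 0.1361 M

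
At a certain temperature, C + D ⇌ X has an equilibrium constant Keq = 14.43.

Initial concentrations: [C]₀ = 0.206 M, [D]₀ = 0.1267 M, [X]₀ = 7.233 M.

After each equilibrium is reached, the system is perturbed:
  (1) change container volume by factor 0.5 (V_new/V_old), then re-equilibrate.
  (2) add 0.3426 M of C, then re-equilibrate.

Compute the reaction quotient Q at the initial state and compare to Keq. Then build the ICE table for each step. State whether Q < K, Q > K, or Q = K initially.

Q₀ = 277.1 vs Keq = 14.43 ⇒ Q>K, reverse
Step 1:
                    C           D           X
  Initial       0.206      0.1267       7.233
  Change        0.517       0.517      -0.517
  Equil         0.723      0.6437       6.716
  solve Keq expr → x = -0.517; check Q = 14.43
Then change container volume by factor 0.5 (V_new/V_old).
Step 2:
                    C           D           X
  Initial       1.446       1.287       13.43
  Change       -0.385      -0.385       0.385
  Equil         1.061      0.9024       13.82
  solve Keq expr → x = 0.385; check Q = 14.43
Then add 0.3426 M of C.
Step 3:
                    C           D           X
  Initial       1.404      0.9024       13.82
  Change      -0.1382     -0.1382      0.1382
  Equil         1.265      0.7642       13.96
  solve Keq expr → x = 0.1382; check Q = 14.43

Q₀ = 277.1; Q > K (proceeds reverse)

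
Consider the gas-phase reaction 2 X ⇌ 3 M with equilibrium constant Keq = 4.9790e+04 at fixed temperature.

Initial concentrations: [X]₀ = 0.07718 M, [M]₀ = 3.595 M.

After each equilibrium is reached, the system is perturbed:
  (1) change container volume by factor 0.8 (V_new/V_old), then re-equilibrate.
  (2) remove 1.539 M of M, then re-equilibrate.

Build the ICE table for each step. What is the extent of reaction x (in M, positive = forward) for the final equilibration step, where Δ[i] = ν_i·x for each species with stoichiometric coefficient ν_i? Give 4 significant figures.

x = 0.009896 M

Q₀ = 7800 vs Keq = 4.9790e+04 ⇒ Q<K, forward
Step 1:
                    X           M
  init        0.07718       3.595
  Δ          -0.04575     0.06863
  eq          0.03143       3.664
  solve Keq expr → x = 0.02288; check Q = 4.9790e+04
Then change container volume by factor 0.8 (V_new/V_old).
Step 2:
                    X           M
  init        0.03928        4.58
  Δ          0.004539   -0.006808
  eq          0.04382       4.573
  solve Keq expr → x = -0.002269; check Q = 4.9790e+04
Then remove 1.539 M of M.
Step 3:
                    X           M
  init        0.04382       3.034
  Δ          -0.01979     0.02969
  eq          0.02403       3.063
  solve Keq expr → x = 0.009896; check Q = 4.9790e+04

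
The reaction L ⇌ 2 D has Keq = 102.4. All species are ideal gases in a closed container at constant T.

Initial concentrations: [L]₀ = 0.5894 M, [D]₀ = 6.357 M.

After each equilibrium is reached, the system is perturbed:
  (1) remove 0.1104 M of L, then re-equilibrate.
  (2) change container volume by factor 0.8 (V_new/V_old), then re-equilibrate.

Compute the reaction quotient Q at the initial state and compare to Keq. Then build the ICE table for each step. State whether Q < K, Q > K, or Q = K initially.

Q₀ = 68.56 vs Keq = 102.4 ⇒ Q<K, forward
Step 1:
                  L         D
  init       0.5894     6.357
  Δ         -0.1553    0.3105
  eq         0.4341     6.668
  solve Keq expr → x = 0.1553; check Q = 102.4
Then remove 0.1104 M of L.
Step 2:
                  L         D
  init       0.3237     6.668
  Δ         0.08783   -0.1757
  eq         0.4116     6.492
  solve Keq expr → x = -0.08783; check Q = 102.4
Then change container volume by factor 0.8 (V_new/V_old).
Step 3:
                  L         D
  init       0.5145     8.115
  Δ         0.09794   -0.1959
  eq         0.6124     7.919
  solve Keq expr → x = -0.09794; check Q = 102.4

Q₀ = 68.56; Q < K (proceeds forward)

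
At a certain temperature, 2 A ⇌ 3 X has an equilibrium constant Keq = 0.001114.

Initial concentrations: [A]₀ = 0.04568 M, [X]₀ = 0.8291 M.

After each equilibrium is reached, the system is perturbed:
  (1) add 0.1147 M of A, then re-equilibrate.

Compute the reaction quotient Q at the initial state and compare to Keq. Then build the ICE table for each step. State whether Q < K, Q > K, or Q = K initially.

Q₀ = 273.1; Q > K (proceeds reverse)

Q₀ = 273.1 vs Keq = 0.001114 ⇒ Q>K, reverse
Step 1:
                   A          X
  Initial    0.04568     0.8291
  Change      0.5062    -0.7594
  Equil       0.5519    0.06975
  solve Keq expr → x = -0.2531; check Q = 0.001114
Then add 0.1147 M of A.
Step 2:
                   A          X
  Initial     0.6666    0.06975
  Change   -0.005925   0.008887
  Equil       0.6607    0.07864
  solve Keq expr → x = 0.002962; check Q = 0.001114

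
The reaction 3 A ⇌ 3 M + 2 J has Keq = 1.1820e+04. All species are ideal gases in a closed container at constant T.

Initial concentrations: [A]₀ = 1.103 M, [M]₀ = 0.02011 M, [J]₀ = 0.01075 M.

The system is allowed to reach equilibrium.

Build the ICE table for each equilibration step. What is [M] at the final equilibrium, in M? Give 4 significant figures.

Q₀ = 7.0037e-10 vs Keq = 1.1820e+04 ⇒ Q<K, forward
Step 1:
                   A          M          J
  Initial      1.103    0.02011    0.01075
  Change      -1.065      1.065     0.7098
  Equil      0.03828      1.085     0.7206
  solve Keq expr → x = 0.3549; check Q = 1.1820e+04

[M]_eq = 1.085 M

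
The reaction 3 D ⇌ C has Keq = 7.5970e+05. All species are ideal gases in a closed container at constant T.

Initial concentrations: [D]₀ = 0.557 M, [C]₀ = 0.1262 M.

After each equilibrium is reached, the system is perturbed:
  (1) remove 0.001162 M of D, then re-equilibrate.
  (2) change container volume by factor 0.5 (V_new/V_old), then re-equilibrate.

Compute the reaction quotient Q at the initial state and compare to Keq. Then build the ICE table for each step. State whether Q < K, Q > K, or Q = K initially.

Q₀ = 0.7303 vs Keq = 7.5970e+05 ⇒ Q<K, forward
Step 1:
                  D         C
  init        0.557    0.1262
  Δ         -0.5496    0.1832
  eq       0.007412    0.3094
  solve Keq expr → x = 0.1832; check Q = 7.5970e+05
Then remove 0.001162 M of D.
Step 2:
                  D         C
  init      0.00625    0.3094
  Δ        0.001159 -3.8630e-04
  eq       0.007409     0.309
  solve Keq expr → x = -3.8630e-04; check Q = 7.5970e+05
Then change container volume by factor 0.5 (V_new/V_old).
Step 3:
                  D         C
  init      0.01482     0.618
  Δ       -0.005474  0.001825
  eq       0.009344    0.6198
  solve Keq expr → x = 0.001825; check Q = 7.5970e+05

Q₀ = 0.7303; Q < K (proceeds forward)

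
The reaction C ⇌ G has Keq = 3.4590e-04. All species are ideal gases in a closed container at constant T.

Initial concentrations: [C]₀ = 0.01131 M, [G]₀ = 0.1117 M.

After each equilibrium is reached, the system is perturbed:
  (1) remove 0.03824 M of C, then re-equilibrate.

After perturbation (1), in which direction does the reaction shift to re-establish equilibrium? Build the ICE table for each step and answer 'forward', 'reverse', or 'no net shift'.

Q₀ = 9.876 vs Keq = 3.4590e-04 ⇒ Q>K, reverse
Step 1:
                   C          G
  I          0.01131     0.1117
  C           0.1117    -0.1117
  E            0.123 4.2534e-05
  solve Keq expr → x = -0.1117; check Q = 3.4590e-04
Then remove 0.03824 M of C.
Step 2:
                   C          G
  I          0.08473 4.2534e-05
  C       1.3223e-05 -1.3223e-05
  E          0.08474 2.9312e-05
  solve Keq expr → x = -1.3223e-05; check Q = 3.4590e-04

Direction: reverse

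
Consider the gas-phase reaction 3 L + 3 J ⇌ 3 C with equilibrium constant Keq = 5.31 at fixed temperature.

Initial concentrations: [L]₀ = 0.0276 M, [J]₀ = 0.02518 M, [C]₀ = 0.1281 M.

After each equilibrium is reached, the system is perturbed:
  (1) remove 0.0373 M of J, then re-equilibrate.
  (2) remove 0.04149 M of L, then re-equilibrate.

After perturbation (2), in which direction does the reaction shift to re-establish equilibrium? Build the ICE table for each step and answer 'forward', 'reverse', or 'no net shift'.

Direction: reverse

Q₀ = 6.2626e+06 vs Keq = 5.31 ⇒ Q>K, reverse
Step 1:
                   L          J          C
  I           0.0276    0.02518     0.1281
  C           0.1002     0.1002    -0.1002
  E           0.1278     0.1253    0.02794
  solve Keq expr → x = -0.03339; check Q = 5.31
Then remove 0.0373 M of J.
Step 2:
                   L          J          C
  I           0.1278    0.08804    0.02794
  C         0.005994   0.005994  -0.005994
  E           0.1338    0.09404    0.02194
  solve Keq expr → x = -0.001998; check Q = 5.31
Then remove 0.04149 M of L.
Step 3:
                   L          J          C
  I          0.09227    0.09404    0.02194
  C         0.005103   0.005103  -0.005103
  E          0.09737    0.09914    0.01684
  solve Keq expr → x = -0.001701; check Q = 5.31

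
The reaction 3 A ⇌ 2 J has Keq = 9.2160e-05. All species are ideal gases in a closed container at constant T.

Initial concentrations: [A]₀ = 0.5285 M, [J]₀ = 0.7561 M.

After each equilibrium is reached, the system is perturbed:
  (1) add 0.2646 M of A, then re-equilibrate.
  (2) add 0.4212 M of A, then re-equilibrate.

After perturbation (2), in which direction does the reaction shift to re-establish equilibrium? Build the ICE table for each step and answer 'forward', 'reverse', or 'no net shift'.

Q₀ = 3.873 vs Keq = 9.2160e-05 ⇒ Q>K, reverse
Step 1:
                    A           J
  Initial      0.5285      0.7561
  Change        1.104     -0.7361
  Equil         1.633     0.02003
  solve Keq expr → x = -0.368; check Q = 9.2160e-05
Then add 0.2646 M of A.
Step 2:
                    A           J
  Initial       1.897     0.02003
  Change    -0.007372    0.004915
  Equil          1.89     0.02494
  solve Keq expr → x = 0.002457; check Q = 9.2160e-05
Then add 0.4212 M of A.
Step 3:
                    A           J
  Initial       2.311     0.02494
  Change     -0.01276    0.008508
  Equil         2.298     0.03345
  solve Keq expr → x = 0.004254; check Q = 9.2160e-05

Direction: forward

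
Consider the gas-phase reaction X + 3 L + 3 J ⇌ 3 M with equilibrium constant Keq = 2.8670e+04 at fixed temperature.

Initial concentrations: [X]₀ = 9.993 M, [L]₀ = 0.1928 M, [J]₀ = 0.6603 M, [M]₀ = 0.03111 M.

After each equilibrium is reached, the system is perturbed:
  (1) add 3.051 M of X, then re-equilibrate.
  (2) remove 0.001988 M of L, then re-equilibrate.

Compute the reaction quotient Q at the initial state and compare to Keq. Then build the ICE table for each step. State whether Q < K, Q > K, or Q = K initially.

Q₀ = 0.00146; Q < K (proceeds forward)

Q₀ = 0.00146 vs Keq = 2.8670e+04 ⇒ Q<K, forward
Step 1:
                  X         L         J         M
  init        9.993    0.1928    0.6603   0.03111
  Δ        -0.06195   -0.1858   -0.1858    0.1858
  eq          9.931  0.006951    0.4745     0.217
  solve Keq expr → x = 0.06195; check Q = 2.8670e+04
Then add 3.051 M of X.
Step 2:
                  X         L         J         M
  init        12.98  0.006951    0.4745     0.217
  Δ       -1.8981e-04 -5.6944e-04 -5.6944e-04 5.6944e-04
  eq          12.98  0.006382    0.4739    0.2175
  solve Keq expr → x = 1.8981e-04; check Q = 2.8670e+04
Then remove 0.001988 M of L.
Step 3:
                  X         L         J         M
  init        12.98  0.004394    0.4739    0.2175
  Δ       6.3554e-04  0.001907  0.001907 -0.001907
  eq          12.98    0.0063    0.4758    0.2156
  solve Keq expr → x = -6.3554e-04; check Q = 2.8670e+04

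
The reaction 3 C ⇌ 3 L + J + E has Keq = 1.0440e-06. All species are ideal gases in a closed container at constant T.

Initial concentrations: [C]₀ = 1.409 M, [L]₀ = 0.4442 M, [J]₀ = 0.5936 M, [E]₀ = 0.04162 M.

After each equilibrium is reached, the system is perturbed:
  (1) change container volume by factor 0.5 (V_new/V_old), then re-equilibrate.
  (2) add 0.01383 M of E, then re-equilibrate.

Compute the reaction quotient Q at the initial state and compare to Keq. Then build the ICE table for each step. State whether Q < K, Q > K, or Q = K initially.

Q₀ = 7.7410e-04 vs Keq = 1.0440e-06 ⇒ Q>K, reverse
Step 1:
                   C          L          J          E
  I            1.409     0.4442     0.5936    0.04162
  C           0.1242    -0.1242   -0.04141   -0.04141
  E            1.533       0.32     0.5522 2.0804e-04
  solve Keq expr → x = -0.04141; check Q = 1.0440e-06
Then change container volume by factor 0.5 (V_new/V_old).
Step 2:
                   C          L          J          E
  I            3.066     0.6399      1.104 4.1607e-04
  C       9.3441e-04 -9.3441e-04 -3.1147e-04 -3.1147e-04
  E            3.067      0.639      1.104 1.0460e-04
  solve Keq expr → x = -3.1147e-04; check Q = 1.0440e-06
Then add 0.01383 M of E.
Step 3:
                   C          L          J          E
  I            3.067      0.639      1.104    0.01393
  C           0.0414    -0.0414    -0.0138    -0.0138
  E            3.109     0.5976       1.09 1.3481e-04
  solve Keq expr → x = -0.0138; check Q = 1.0440e-06

Q₀ = 7.7410e-04; Q > K (proceeds reverse)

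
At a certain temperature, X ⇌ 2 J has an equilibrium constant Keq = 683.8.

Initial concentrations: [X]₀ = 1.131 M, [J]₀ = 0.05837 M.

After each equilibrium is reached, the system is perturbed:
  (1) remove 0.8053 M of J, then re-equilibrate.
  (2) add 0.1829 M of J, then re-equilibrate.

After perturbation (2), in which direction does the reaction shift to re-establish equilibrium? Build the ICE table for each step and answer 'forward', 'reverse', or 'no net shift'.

Q₀ = 0.003012 vs Keq = 683.8 ⇒ Q<K, forward
Step 1:
                   X          J
  Initial      1.131    0.05837
  Change      -1.123      2.246
  Equil     0.007769      2.305
  solve Keq expr → x = 1.123; check Q = 683.8
Then remove 0.8053 M of J.
Step 2:
                   X          J
  Initial   0.007769        1.5
  Change   -0.004441   0.008883
  Equil     0.003327      1.508
  solve Keq expr → x = 0.004441; check Q = 683.8
Then add 0.1829 M of J.
Step 3:
                   X          J
  Initial   0.003327      1.691
  Change  8.4747e-04  -0.001695
  Equil     0.004175       1.69
  solve Keq expr → x = -8.4747e-04; check Q = 683.8

Direction: reverse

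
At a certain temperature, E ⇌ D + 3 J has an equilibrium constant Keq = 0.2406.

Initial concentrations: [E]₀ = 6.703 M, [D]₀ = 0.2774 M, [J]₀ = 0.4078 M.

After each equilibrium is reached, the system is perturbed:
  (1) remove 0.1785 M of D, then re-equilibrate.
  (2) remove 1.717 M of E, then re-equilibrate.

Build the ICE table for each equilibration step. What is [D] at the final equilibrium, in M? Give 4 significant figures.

Q₀ = 0.002807 vs Keq = 0.2406 ⇒ Q<K, forward
Step 1:
                   E          D          J
  init         6.703     0.2774     0.4078
  Δ          -0.3205     0.3205     0.9616
  eq           6.382     0.5979      1.369
  solve Keq expr → x = 0.3205; check Q = 0.2406
Then remove 0.1785 M of D.
Step 2:
                   E          D          J
  init         6.382     0.4194      1.369
  Δ         -0.04062    0.04062     0.1219
  eq           6.342     0.4601      1.491
  solve Keq expr → x = 0.04062; check Q = 0.2406
Then remove 1.717 M of E.
Step 3:
                   E          D          J
  init         4.625     0.4601      1.491
  Δ          0.03611   -0.03611    -0.1083
  eq           4.661      0.424      1.383
  solve Keq expr → x = -0.03611; check Q = 0.2406

[D]_eq = 0.424 M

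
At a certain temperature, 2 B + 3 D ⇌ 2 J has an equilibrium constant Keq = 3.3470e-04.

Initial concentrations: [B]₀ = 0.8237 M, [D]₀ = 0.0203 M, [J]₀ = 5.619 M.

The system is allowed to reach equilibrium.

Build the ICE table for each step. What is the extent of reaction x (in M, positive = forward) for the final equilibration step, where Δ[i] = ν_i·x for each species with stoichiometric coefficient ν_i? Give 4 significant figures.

Q₀ = 5.5628e+06 vs Keq = 3.3470e-04 ⇒ Q>K, reverse
Step 1:
                   B          D          J
  Initial     0.8237     0.0203      5.619
  Change       4.177      6.266     -4.177
  Equil        5.001      6.286      1.442
  solve Keq expr → x = -2.089; check Q = 3.3470e-04

x = -2.089 M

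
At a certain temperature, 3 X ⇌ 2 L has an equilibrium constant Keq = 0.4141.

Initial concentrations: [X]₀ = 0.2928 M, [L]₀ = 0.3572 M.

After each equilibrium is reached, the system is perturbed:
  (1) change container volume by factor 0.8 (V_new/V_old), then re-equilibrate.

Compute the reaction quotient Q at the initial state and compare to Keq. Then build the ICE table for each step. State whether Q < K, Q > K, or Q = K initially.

Q₀ = 5.083 vs Keq = 0.4141 ⇒ Q>K, reverse
Step 1:
                    X           L
  Initial      0.2928      0.3572
  Change       0.2009      -0.134
  Equil        0.4937      0.2232
  solve Keq expr → x = -0.06698; check Q = 0.4141
Then change container volume by factor 0.8 (V_new/V_old).
Step 2:
                    X           L
  Initial      0.6172      0.2791
  Change     -0.02323     0.01549
  Equil        0.5939      0.2945
  solve Keq expr → x = 0.007744; check Q = 0.4141

Q₀ = 5.083; Q > K (proceeds reverse)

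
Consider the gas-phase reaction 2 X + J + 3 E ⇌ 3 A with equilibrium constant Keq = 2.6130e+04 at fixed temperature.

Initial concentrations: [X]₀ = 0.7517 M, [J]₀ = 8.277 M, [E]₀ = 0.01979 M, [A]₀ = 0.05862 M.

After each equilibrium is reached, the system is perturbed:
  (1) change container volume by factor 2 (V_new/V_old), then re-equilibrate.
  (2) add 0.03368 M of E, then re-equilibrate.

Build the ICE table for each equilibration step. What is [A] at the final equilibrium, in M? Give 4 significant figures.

[A]_eq = 0.06992 M

Q₀ = 5.557 vs Keq = 2.6130e+04 ⇒ Q<K, forward
Step 1:
                    X           J           E           A
  I            0.7517       8.277     0.01979     0.05862
  C          -0.01215   -0.006075    -0.01822     0.01822
  E            0.7396       8.271    0.001566     0.07684
  solve Keq expr → x = 0.006075; check Q = 2.6130e+04
Then change container volume by factor 2 (V_new/V_old).
Step 2:
                    X           J           E           A
  I            0.3698       4.135  7.8290e-04     0.03842
  C        5.0059e-04  2.5029e-04  7.5088e-04 -7.5088e-04
  E            0.3703       4.136    0.001534     0.03767
  solve Keq expr → x = -2.5029e-04; check Q = 2.6130e+04
Then add 0.03368 M of E.
Step 3:
                    X           J           E           A
  I            0.3703       4.136     0.03521     0.03767
  C           -0.0215    -0.01075    -0.03225     0.03225
  E            0.3488       4.125    0.002965     0.06992
  solve Keq expr → x = 0.01075; check Q = 2.6130e+04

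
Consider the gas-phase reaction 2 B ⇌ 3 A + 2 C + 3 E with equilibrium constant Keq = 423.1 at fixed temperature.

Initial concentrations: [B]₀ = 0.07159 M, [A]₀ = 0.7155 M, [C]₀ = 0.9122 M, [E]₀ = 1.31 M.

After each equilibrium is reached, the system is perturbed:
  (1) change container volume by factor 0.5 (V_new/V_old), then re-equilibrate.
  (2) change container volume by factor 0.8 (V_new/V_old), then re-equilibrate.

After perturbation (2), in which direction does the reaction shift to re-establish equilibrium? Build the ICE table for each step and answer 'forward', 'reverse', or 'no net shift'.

Q₀ = 133.7 vs Keq = 423.1 ⇒ Q<K, forward
Step 1:
                  B         A         C         E
  Initial   0.07159    0.7155    0.9122      1.31
  Change   -0.02502   0.03752   0.02502   0.03752
  Equil     0.04657     0.753    0.9372     1.348
  solve Keq expr → x = 0.01251; check Q = 423.1
Then change container volume by factor 0.5 (V_new/V_old).
Step 2:
                  B         A         C         E
  Initial   0.09315     1.506     1.874     2.695
  Change     0.2466   -0.3699   -0.2466   -0.3699
  Equil      0.3398     1.136     1.628     2.325
  solve Keq expr → x = -0.1233; check Q = 423.1
Then change container volume by factor 0.8 (V_new/V_old).
Step 3:
                  B         A         C         E
  Initial    0.4247      1.42     2.035     2.906
  Change     0.1321   -0.1982   -0.1321   -0.1982
  Equil      0.5568     1.222     1.903     2.708
  solve Keq expr → x = -0.06607; check Q = 423.1

Direction: reverse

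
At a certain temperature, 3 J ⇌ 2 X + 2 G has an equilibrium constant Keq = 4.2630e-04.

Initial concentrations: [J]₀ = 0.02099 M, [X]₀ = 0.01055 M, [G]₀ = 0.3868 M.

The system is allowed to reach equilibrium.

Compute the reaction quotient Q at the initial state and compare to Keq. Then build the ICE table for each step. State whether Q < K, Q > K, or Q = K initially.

Q₀ = 1.801 vs Keq = 4.2630e-04 ⇒ Q>K, reverse
Step 1:
                  J         X         G
  Initial   0.02099   0.01055    0.3868
  Change    0.01526  -0.01017  -0.01017
  Equil     0.03625 3.7832e-04    0.3766
  solve Keq expr → x = -0.005086; check Q = 4.2630e-04

Q₀ = 1.801; Q > K (proceeds reverse)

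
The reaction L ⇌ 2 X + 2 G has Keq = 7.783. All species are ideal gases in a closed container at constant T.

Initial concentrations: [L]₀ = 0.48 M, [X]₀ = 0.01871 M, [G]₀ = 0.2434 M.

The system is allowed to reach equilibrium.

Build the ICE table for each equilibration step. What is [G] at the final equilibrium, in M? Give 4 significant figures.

[G]_eq = 1.028 M

Q₀ = 4.3206e-05 vs Keq = 7.783 ⇒ Q<K, forward
Step 1:
                    L           X           G
  Initial        0.48     0.01871      0.2434
  Change      -0.3923      0.7847      0.7847
  Equil       0.08766      0.8034       1.028
  solve Keq expr → x = 0.3923; check Q = 7.783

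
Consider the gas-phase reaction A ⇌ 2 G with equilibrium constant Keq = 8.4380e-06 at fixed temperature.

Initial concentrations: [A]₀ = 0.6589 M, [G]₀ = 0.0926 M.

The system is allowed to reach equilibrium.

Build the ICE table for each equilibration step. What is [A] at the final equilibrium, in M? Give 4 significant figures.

[A]_eq = 0.704 M

Q₀ = 0.01301 vs Keq = 8.4380e-06 ⇒ Q>K, reverse
Step 1:
                    A           G
  I            0.6589      0.0926
  C           0.04508    -0.09016
  E             0.704    0.002437
  solve Keq expr → x = -0.04508; check Q = 8.4380e-06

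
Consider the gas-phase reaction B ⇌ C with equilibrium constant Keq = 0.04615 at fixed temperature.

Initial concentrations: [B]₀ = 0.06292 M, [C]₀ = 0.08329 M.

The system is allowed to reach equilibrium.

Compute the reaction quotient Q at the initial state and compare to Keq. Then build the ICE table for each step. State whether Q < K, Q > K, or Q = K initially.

Q₀ = 1.324 vs Keq = 0.04615 ⇒ Q>K, reverse
Step 1:
                  B         C
  init      0.06292   0.08329
  Δ         0.07684  -0.07684
  eq         0.1398   0.00645
  solve Keq expr → x = -0.07684; check Q = 0.04615

Q₀ = 1.324; Q > K (proceeds reverse)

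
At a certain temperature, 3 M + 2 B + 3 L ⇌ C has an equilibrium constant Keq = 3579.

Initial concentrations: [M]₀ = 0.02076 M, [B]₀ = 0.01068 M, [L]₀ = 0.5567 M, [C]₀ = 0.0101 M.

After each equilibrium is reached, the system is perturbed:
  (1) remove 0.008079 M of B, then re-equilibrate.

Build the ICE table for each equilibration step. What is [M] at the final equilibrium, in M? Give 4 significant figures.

Q₀ = 5.7363e+07 vs Keq = 3579 ⇒ Q>K, reverse
Step 1:
                    M           B           L           C
  Initial     0.02076     0.01068      0.5567      0.0101
  Change      0.03003     0.02002     0.03003    -0.01001
  Equil       0.05079      0.0307      0.5867  8.9287e-05
  solve Keq expr → x = -0.01001; check Q = 3579
Then remove 0.008079 M of B.
Step 2:
                    M           B           L           C
  Initial     0.05079     0.02262      0.5867  8.9287e-05
  Change   1.2026e-04  8.0173e-05  1.2026e-04 -4.0086e-05
  Equil       0.05091      0.0227      0.5869  4.9201e-05
  solve Keq expr → x = -4.0086e-05; check Q = 3579

[M]_eq = 0.05091 M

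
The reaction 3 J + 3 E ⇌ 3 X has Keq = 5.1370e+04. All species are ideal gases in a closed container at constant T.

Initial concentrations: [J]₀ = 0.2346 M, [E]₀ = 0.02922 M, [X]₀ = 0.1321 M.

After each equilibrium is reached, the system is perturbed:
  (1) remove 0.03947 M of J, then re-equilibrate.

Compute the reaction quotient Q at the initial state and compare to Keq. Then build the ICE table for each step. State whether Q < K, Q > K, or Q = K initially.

Q₀ = 7156 vs Keq = 5.1370e+04 ⇒ Q<K, forward
Step 1:
                    J           E           X
  init         0.2346     0.02922      0.1321
  Δ          -0.01184    -0.01184     0.01184
  eq           0.2228     0.01738      0.1439
  solve Keq expr → x = 0.003946; check Q = 5.1370e+04
Then remove 0.03947 M of J.
Step 2:
                    J           E           X
  init         0.1833     0.01738      0.1439
  Δ          0.002976    0.002976   -0.002976
  eq           0.1863     0.02036       0.141
  solve Keq expr → x = -9.9192e-04; check Q = 5.1370e+04

Q₀ = 7156; Q < K (proceeds forward)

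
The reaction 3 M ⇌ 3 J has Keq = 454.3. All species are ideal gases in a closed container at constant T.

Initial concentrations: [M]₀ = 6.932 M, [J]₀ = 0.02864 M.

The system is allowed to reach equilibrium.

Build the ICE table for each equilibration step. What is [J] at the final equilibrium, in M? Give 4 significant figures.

[J]_eq = 6.159 M

Q₀ = 7.0525e-08 vs Keq = 454.3 ⇒ Q<K, forward
Step 1:
                   M          J
  init         6.932    0.02864
  Δ           -6.131      6.131
  eq          0.8012      6.159
  solve Keq expr → x = 2.044; check Q = 454.3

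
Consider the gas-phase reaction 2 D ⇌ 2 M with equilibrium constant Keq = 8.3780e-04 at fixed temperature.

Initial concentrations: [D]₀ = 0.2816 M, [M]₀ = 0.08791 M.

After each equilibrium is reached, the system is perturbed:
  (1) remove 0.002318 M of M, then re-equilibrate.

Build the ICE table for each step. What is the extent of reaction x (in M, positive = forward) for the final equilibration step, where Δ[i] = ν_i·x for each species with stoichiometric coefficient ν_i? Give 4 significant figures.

Q₀ = 0.09746 vs Keq = 8.3780e-04 ⇒ Q>K, reverse
Step 1:
                  D         M
  Initial    0.2816   0.08791
  Change    0.07752  -0.07752
  Equil      0.3591   0.01039
  solve Keq expr → x = -0.03876; check Q = 8.3780e-04
Then remove 0.002318 M of M.
Step 2:
                  D         M
  Initial    0.3591  0.008077
  Change  -0.002253  0.002253
  Equil      0.3569   0.01033
  solve Keq expr → x = 0.001126; check Q = 8.3780e-04

x = 0.001126 M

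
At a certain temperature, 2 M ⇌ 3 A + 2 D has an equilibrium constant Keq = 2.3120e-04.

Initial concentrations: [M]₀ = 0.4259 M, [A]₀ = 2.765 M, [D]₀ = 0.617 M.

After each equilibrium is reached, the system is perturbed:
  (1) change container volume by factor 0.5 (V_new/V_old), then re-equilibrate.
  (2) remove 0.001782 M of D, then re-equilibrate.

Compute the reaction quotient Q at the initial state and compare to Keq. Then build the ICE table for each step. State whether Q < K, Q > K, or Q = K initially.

Q₀ = 44.36 vs Keq = 2.3120e-04 ⇒ Q>K, reverse
Step 1:
                   M          A          D
  init        0.4259      2.765      0.617
  Δ           0.6107    -0.9161    -0.6107
  eq           1.037      1.849    0.00627
  solve Keq expr → x = -0.3054; check Q = 2.3120e-04
Then change container volume by factor 0.5 (V_new/V_old).
Step 2:
                   M          A          D
  init         2.073      3.698    0.01254
  Δ         0.008067    -0.0121  -0.008067
  eq           2.081      3.686   0.004473
  solve Keq expr → x = -0.004033; check Q = 2.3120e-04
Then remove 0.001782 M of D.
Step 3:
                   M          A          D
  init         2.081      3.686   0.002691
  Δ        -0.001773    0.00266   0.001773
  eq            2.08      3.688   0.004464
  solve Keq expr → x = 8.8668e-04; check Q = 2.3120e-04

Q₀ = 44.36; Q > K (proceeds reverse)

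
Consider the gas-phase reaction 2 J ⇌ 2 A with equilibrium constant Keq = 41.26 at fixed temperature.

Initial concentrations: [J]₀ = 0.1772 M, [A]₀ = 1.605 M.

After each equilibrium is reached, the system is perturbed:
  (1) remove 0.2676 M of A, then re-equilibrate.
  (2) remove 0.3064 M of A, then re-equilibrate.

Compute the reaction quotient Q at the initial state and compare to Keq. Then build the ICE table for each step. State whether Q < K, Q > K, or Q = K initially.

Q₀ = 82.04 vs Keq = 41.26 ⇒ Q>K, reverse
Step 1:
                   J          A
  init        0.1772      1.605
  Δ          0.06288   -0.06288
  eq          0.2401      1.542
  solve Keq expr → x = -0.03144; check Q = 41.26
Then remove 0.2676 M of A.
Step 2:
                   J          A
  init        0.2401      1.275
  Δ         -0.03605    0.03605
  eq           0.204      1.311
  solve Keq expr → x = 0.01802; check Q = 41.26
Then remove 0.3064 M of A.
Step 3:
                   J          A
  init         0.204      1.004
  Δ         -0.04127    0.04127
  eq          0.1628      1.045
  solve Keq expr → x = 0.02064; check Q = 41.26

Q₀ = 82.04; Q > K (proceeds reverse)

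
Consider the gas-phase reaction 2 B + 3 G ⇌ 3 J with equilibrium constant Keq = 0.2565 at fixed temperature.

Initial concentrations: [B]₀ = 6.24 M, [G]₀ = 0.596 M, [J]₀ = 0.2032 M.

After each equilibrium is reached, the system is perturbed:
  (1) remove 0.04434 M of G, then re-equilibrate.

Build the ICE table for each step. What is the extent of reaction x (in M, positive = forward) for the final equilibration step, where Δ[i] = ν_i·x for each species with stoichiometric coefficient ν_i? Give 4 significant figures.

Q₀ = 0.001018 vs Keq = 0.2565 ⇒ Q<K, forward
Step 1:
                  B         G         J
  I            6.24     0.596    0.2032
  C         -0.2255   -0.3383    0.3383
  E           6.014    0.2577    0.5415
  solve Keq expr → x = 0.1128; check Q = 0.2565
Then remove 0.04434 M of G.
Step 2:
                  B         G         J
  I           6.014    0.2134    0.5415
  C         0.01979   0.02968  -0.02968
  E           6.034     0.243    0.5118
  solve Keq expr → x = -0.009894; check Q = 0.2565

x = -0.009894 M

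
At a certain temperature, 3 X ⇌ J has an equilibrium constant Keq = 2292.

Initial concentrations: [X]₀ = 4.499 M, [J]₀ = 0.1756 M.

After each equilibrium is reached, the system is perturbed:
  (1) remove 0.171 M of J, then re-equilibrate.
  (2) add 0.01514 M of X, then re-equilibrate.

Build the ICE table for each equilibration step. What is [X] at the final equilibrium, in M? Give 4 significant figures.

[X]_eq = 0.08644 M

Q₀ = 0.001928 vs Keq = 2292 ⇒ Q<K, forward
Step 1:
                    X           J
  Initial       4.499      0.1756
  Change       -4.409        1.47
  Equil       0.08954       1.645
  solve Keq expr → x = 1.47; check Q = 2292
Then remove 0.171 M of J.
Step 2:
                    X           J
  Initial     0.08954       1.474
  Change    -0.003195    0.001065
  Equil       0.08635       1.475
  solve Keq expr → x = 0.001065; check Q = 2292
Then add 0.01514 M of X.
Step 3:
                    X           J
  Initial      0.1015       1.475
  Change     -0.01504    0.005014
  Equil       0.08644        1.48
  solve Keq expr → x = 0.005014; check Q = 2292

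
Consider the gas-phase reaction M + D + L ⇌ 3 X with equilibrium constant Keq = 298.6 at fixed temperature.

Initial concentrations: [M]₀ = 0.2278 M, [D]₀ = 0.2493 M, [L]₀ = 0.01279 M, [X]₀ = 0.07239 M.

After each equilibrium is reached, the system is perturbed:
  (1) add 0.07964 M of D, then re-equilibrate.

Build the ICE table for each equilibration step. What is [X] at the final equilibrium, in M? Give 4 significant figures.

[X]_eq = 0.1106 M

Q₀ = 0.5223 vs Keq = 298.6 ⇒ Q<K, forward
Step 1:
                  M         D         L         X
  I          0.2278    0.2493   0.01279   0.07239
  C         -0.0127   -0.0127   -0.0127    0.0381
  E          0.2151    0.2366 8.8771e-05    0.1105
  solve Keq expr → x = 0.0127; check Q = 298.6
Then add 0.07964 M of D.
Step 2:
                  M         D         L         X
  I          0.2151    0.3162 8.8771e-05    0.1105
  C       -2.2224e-05 -2.2224e-05 -2.2224e-05 6.6672e-05
  E          0.2151    0.3162 6.6547e-05    0.1106
  solve Keq expr → x = 2.2224e-05; check Q = 298.6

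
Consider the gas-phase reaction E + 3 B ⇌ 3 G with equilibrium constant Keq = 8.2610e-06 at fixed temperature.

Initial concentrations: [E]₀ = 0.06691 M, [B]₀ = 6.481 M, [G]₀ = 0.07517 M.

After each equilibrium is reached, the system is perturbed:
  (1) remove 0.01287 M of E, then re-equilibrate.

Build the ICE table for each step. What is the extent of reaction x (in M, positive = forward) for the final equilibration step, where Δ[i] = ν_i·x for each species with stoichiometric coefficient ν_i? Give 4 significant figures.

Q₀ = 2.3319e-05 vs Keq = 8.2610e-06 ⇒ Q>K, reverse
Step 1:
                    E           B           G
  init        0.06691       6.481     0.07517
  Δ          0.006698     0.02009    -0.02009
  eq          0.07361       6.501     0.05508
  solve Keq expr → x = -0.006698; check Q = 8.2610e-06
Then remove 0.01287 M of E.
Step 2:
                    E           B           G
  init        0.06074       6.501     0.05508
  Δ          0.001034    0.003101   -0.003101
  eq          0.06177       6.504     0.05198
  solve Keq expr → x = -0.001034; check Q = 8.2610e-06

x = -0.001034 M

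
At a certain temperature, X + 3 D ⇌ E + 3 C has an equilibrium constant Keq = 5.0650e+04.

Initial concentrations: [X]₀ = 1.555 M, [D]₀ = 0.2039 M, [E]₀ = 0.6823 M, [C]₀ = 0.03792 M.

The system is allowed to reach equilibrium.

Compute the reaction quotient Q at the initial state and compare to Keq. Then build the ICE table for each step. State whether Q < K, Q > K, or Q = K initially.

Q₀ = 0.002822; Q < K (proceeds forward)

Q₀ = 0.002822 vs Keq = 5.0650e+04 ⇒ Q<K, forward
Step 1:
                   X          D          E          C
  Initial      1.555     0.2039     0.6823    0.03792
  Change    -0.06627    -0.1988    0.06627     0.1988
  Equil        1.489   0.005088     0.7486     0.2367
  solve Keq expr → x = 0.06627; check Q = 5.0650e+04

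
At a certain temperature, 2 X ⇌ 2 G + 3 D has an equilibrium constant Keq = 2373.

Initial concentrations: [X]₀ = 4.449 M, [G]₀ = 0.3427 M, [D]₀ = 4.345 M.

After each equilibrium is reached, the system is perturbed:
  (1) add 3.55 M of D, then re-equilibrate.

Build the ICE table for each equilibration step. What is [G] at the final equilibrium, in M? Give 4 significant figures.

[G]_eq = 2.677 M

Q₀ = 0.4867 vs Keq = 2373 ⇒ Q<K, forward
Step 1:
                   X          G          D
  init         4.449     0.3427      4.345
  Δ           -2.819      2.819      4.229
  eq            1.63      3.162      8.574
  solve Keq expr → x = 1.41; check Q = 2373
Then add 3.55 M of D.
Step 2:
                   X          G          D
  init          1.63      3.162      12.12
  Δ           0.4848    -0.4848    -0.7273
  eq           2.114      2.677       11.4
  solve Keq expr → x = -0.2424; check Q = 2373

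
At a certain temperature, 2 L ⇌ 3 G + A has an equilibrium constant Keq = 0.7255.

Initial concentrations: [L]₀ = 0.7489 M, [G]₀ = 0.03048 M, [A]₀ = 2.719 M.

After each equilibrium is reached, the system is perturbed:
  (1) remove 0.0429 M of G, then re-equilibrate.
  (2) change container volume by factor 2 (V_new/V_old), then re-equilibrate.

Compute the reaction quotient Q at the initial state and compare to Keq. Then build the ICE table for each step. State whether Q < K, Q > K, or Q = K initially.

Q₀ = 1.3728e-04 vs Keq = 0.7255 ⇒ Q<K, forward
Step 1:
                   L          G          A
  I           0.7489    0.03048      2.719
  C          -0.2468     0.3702     0.1234
  E           0.5021     0.4007      2.842
  solve Keq expr → x = 0.1234; check Q = 0.7255
Then remove 0.0429 M of G.
Step 2:
                   L          G          A
  I           0.5021     0.3578      2.842
  C         -0.02084    0.03126    0.01042
  E           0.4812     0.3891      2.853
  solve Keq expr → x = 0.01042; check Q = 0.7255
Then change container volume by factor 2 (V_new/V_old).
Step 3:
                   L          G          A
  I           0.2406     0.1945      1.426
  C         -0.04727    0.07091    0.02364
  E           0.1933     0.2654       1.45
  solve Keq expr → x = 0.02364; check Q = 0.7255

Q₀ = 1.3728e-04; Q < K (proceeds forward)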